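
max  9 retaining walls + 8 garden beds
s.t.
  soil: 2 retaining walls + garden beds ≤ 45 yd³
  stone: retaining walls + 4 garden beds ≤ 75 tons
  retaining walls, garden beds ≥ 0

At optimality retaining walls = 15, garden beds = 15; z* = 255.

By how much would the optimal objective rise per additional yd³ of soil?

Both soil and stone are binding at x*.
Dual feasibility on the basic columns requires 2·y_soil + 1·y_stone = 9, 1·y_soil + 4·y_stone = 8.
→ y_soil = 4 and y_stone = 1.
Shadow price of soil = 4.

4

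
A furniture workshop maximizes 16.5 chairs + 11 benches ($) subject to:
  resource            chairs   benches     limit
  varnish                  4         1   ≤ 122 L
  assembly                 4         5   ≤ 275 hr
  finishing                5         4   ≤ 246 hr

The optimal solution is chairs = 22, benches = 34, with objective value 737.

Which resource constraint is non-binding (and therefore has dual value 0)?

varnish: 122/122 (binding)
assembly: 258/275 (slack 17)
finishing: 246/246 (binding)
By complementary slackness, a constraint with positive slack has shadow price 0 → assembly.

assembly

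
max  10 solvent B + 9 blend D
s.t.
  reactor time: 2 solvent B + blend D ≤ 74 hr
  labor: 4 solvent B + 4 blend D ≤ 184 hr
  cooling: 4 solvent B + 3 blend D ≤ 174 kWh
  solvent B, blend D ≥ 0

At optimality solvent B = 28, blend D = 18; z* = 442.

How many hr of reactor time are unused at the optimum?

0

reactor time used = 2·28 + 1·18 = 74; slack = 74 − 74 = 0.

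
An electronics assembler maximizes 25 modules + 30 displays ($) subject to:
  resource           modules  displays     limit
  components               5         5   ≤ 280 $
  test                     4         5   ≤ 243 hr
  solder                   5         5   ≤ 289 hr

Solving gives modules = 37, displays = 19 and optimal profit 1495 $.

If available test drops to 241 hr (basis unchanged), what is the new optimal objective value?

1485

Binding: components and test. Non-binding: solder (9 unused).
Slack constraints have shadow price 0 (complementary slackness).
The binding rows give the dual system: 5·y_components + 4·y_test = 25 and 5·y_components + 5·y_test = 30.
Solving: y_components = 1, y_test = 5.
Δz = y_test·Δb = 5 × (-2) = -10, so new z* = 1495 − 10 = 1485.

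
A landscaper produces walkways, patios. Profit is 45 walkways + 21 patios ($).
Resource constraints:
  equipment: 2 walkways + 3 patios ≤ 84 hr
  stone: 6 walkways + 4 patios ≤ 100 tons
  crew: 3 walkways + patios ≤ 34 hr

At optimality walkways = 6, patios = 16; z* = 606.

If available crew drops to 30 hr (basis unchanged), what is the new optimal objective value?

570

Binding: stone and crew. Non-binding: equipment (24 unused).
By complementary slackness, y = 0 for the non-binding constraint.
Dual feasibility on the basic columns requires 6·y_stone + 3·y_crew = 45, 4·y_stone + 1·y_crew = 21.
Solving: y_stone = 3, y_crew = 9.
Δz = y_crew·Δb = 9 × (-4) = -36, so new z* = 606 − 36 = 570.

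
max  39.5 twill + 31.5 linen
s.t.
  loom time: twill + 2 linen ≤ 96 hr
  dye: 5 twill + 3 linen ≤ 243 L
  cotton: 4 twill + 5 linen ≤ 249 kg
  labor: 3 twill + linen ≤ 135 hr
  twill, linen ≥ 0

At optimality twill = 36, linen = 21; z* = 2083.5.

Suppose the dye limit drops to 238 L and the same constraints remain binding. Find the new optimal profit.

2056

Binding: dye and cotton. Non-binding: loom time (18 unused), labor (6 unused).
Since loom time, labor are not tight, their duals are 0.
Dual feasibility on the basic columns requires 5·y_dye + 4·y_cotton = 39.5, 3·y_dye + 5·y_cotton = 31.5.
This yields shadow prices y_dye = 5.5, y_cotton = 3.
Δz = y_dye·Δb = 5.5 × (-5) = -27.5, so new z* = 2083.5 − 27.5 = 2056.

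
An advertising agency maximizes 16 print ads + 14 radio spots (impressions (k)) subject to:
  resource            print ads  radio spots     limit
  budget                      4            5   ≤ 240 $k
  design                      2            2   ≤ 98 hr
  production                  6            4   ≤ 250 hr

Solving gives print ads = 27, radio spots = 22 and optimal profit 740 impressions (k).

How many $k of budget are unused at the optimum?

22

budget used = 4·27 + 5·22 = 218; slack = 240 − 218 = 22.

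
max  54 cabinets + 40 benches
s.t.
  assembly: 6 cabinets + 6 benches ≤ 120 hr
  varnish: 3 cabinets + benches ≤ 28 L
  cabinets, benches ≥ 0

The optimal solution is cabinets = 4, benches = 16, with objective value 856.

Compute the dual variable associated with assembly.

Check each constraint at x*: assembly 120/120 (tight); varnish 28/28 (tight).
Dual feasibility on the basic columns requires 6·y_assembly + 3·y_varnish = 54, 6·y_assembly + 1·y_varnish = 40.
→ y_assembly = 5.5 and y_varnish = 7.
Shadow price of assembly = 5.5.

5.5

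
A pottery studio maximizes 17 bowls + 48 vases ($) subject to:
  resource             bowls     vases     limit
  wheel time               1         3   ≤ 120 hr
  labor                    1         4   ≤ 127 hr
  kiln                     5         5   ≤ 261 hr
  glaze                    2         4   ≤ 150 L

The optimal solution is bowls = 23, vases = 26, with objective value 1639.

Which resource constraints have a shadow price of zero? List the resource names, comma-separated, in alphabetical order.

kiln, wheel time

wheel time: 101/120 (slack 19)
labor: 127/127 (binding)
kiln: 245/261 (slack 16)
glaze: 150/150 (binding)
By complementary slackness, a constraint with positive slack has shadow price 0 → kiln, wheel time.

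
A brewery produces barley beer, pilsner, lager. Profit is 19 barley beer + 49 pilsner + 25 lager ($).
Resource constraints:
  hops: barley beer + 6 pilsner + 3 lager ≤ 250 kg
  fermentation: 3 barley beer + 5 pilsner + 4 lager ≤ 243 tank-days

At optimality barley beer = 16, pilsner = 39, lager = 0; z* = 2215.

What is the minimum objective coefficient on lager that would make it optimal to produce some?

32

Both hops and fermentation are binding at x*.
Dual feasibility on the basic columns requires 1·y_hops + 3·y_fermentation = 19, 6·y_hops + 5·y_fermentation = 49.
→ y_hops = 4 and y_fermentation = 5.
lager enters the basis when its profit ≥ yᵀa₃ = 4·3 + 5·4 = 32.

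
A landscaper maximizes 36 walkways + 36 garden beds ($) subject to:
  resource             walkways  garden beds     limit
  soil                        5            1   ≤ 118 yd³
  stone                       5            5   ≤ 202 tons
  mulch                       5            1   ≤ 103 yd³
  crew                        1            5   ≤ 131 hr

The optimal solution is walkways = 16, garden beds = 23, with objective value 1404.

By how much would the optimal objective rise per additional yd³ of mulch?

6

At the optimum: soil uses 103 of 118 (slack = 15); stone uses 195 of 202 (slack = 7); mulch uses 103 of 103 (binding); crew uses 131 of 131 (binding).
By complementary slackness, y = 0 for the non-binding constraints.
From A_Bᵀ y = c: 5·y_mulch + 1·y_crew = 36; 1·y_mulch + 5·y_crew = 36.
This yields shadow prices y_mulch = 6, y_crew = 6.
Shadow price of mulch = 6.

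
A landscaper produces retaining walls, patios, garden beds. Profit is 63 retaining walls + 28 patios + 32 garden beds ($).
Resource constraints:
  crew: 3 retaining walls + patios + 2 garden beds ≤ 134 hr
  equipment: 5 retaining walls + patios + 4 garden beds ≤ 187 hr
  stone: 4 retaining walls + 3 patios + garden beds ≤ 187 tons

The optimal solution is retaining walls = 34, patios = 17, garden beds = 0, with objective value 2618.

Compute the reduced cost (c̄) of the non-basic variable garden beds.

-3

At the optimum: crew uses 119 of 134 (slack = 15); equipment uses 187 of 187 (binding); stone uses 187 of 187 (binding).
Slack constraints have shadow price 0 (complementary slackness).
The binding rows give the dual system: 5·y_equipment + 4·y_stone = 63 and 1·y_equipment + 3·y_stone = 28.
Solving: y_equipment = 7, y_stone = 7.
Reduced cost of garden beds: c₃ − yᵀa₃ = 32 − (7·4 + 7·1) = 32 − 35 = -3.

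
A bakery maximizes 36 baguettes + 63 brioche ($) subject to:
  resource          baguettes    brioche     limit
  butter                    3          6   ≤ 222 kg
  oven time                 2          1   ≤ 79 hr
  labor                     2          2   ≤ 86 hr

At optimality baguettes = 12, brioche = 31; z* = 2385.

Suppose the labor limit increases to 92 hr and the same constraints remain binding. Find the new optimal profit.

At the optimum: butter uses 222 of 222 (binding); oven time uses 55 of 79 (slack = 24); labor uses 86 of 86 (binding).
Since oven time is not tight, its dual is 0.
Dual feasibility on the basic columns requires 3·y_butter + 2·y_labor = 36, 6·y_butter + 2·y_labor = 63.
→ y_butter = 9 and y_labor = 4.5.
Δz = y_labor·Δb = 4.5 × (6) = 27, so new z* = 2385 + 27 = 2412.

2412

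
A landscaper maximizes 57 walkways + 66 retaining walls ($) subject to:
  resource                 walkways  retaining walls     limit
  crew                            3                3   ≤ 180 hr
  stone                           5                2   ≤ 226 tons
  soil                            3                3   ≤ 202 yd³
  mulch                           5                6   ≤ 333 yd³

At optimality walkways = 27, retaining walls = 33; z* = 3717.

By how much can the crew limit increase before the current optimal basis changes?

Binding constraints: crew, mulch. The basis is B = [[3,3],[5,6]] with det 3.
Per unit increase in crew, x* moves by d = (2, -1.6667).
The basis stays optimal until stone becomes binding; allowable increase = 3.75 hr.

3.75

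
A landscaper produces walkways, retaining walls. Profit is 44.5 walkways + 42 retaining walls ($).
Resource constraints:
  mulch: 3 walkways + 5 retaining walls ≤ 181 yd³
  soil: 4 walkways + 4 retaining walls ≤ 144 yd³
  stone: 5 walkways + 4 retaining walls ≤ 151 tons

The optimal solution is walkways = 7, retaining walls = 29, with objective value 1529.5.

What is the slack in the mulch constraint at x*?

15

mulch used = 3·7 + 5·29 = 166; slack = 181 − 166 = 15.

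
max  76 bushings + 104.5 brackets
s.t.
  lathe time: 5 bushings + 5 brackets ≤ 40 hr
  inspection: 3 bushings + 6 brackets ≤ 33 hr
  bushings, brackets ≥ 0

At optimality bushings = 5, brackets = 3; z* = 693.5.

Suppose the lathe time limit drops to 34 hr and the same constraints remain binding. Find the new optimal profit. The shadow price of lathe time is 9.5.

Δb = -6, so new z* = 693.5 + (9.5)·(-6) = 693.5 − 57 = 636.5.

636.5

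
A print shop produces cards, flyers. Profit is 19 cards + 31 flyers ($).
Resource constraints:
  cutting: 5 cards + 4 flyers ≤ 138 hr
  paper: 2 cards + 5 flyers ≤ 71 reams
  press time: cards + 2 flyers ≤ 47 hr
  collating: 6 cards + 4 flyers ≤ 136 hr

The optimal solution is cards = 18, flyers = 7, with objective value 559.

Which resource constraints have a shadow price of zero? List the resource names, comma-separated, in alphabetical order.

cutting, press time

cutting: 118/138 (slack 20)
paper: 71/71 (binding)
press time: 32/47 (slack 15)
collating: 136/136 (binding)
By complementary slackness, a constraint with positive slack has shadow price 0 → cutting, press time.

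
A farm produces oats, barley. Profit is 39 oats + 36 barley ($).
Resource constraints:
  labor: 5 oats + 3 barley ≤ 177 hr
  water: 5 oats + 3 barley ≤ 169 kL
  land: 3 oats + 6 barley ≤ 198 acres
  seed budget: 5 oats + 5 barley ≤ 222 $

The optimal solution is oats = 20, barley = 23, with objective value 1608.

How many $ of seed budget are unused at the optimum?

seed budget used = 5·20 + 5·23 = 215; slack = 222 − 215 = 7.

7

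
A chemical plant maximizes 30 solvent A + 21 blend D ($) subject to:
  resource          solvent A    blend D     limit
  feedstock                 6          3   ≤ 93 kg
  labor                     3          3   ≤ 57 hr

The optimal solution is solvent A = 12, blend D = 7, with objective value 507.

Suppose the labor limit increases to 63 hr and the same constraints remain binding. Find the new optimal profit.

Both feedstock and labor are binding at x*.
Dual feasibility on the basic columns requires 6·y_feedstock + 3·y_labor = 30, 3·y_feedstock + 3·y_labor = 21.
Solving: y_feedstock = 3, y_labor = 4.
Δz = y_labor·Δb = 4 × (6) = 24, so new z* = 507 + 24 = 531.

531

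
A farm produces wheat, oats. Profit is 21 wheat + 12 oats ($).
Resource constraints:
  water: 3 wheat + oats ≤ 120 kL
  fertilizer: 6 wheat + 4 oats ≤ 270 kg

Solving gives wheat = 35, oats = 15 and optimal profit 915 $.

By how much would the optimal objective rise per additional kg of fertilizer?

2.5

Both water and fertilizer are binding at x*.
Dual feasibility on the basic columns requires 3·y_water + 6·y_fertilizer = 21, 1·y_water + 4·y_fertilizer = 12.
Solving: y_water = 2, y_fertilizer = 2.5.
Shadow price of fertilizer = 2.5.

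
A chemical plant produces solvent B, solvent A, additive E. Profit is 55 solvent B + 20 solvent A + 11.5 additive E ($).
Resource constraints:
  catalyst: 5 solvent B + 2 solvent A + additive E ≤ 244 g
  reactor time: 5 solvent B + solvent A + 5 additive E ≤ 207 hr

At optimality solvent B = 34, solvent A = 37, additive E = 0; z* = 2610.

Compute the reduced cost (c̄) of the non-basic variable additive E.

-7.5

Check each constraint at x*: catalyst 244/244 (tight); reactor time 207/207 (tight).
The binding rows give the dual system: 5·y_catalyst + 5·y_reactor time = 55 and 2·y_catalyst + 1·y_reactor time = 20.
This yields shadow prices y_catalyst = 9, y_reactor time = 2.
Reduced cost of additive E: c₃ − yᵀa₃ = 11.5 − (9·1 + 2·5) = 11.5 − 19 = -7.5.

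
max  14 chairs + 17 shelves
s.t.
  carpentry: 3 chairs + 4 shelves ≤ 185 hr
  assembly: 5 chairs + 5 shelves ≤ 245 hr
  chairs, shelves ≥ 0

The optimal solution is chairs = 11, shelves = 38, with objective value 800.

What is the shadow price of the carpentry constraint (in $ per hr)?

3

Both carpentry and assembly are binding at x*.
The binding rows give the dual system: 3·y_carpentry + 5·y_assembly = 14 and 4·y_carpentry + 5·y_assembly = 17.
This yields shadow prices y_carpentry = 3, y_assembly = 1.
Shadow price of carpentry = 3.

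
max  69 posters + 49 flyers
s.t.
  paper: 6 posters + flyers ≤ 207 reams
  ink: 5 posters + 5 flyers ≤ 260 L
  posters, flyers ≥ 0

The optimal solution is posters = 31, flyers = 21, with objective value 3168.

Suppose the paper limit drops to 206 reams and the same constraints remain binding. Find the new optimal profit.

3164

At the optimum: paper uses 207 of 207 (binding); ink uses 260 of 260 (binding).
From A_Bᵀ y = c: 6·y_paper + 5·y_ink = 69; 1·y_paper + 5·y_ink = 49.
→ y_paper = 4 and y_ink = 9.
Δz = y_paper·Δb = 4 × (-1) = -4, so new z* = 3168 − 4 = 3164.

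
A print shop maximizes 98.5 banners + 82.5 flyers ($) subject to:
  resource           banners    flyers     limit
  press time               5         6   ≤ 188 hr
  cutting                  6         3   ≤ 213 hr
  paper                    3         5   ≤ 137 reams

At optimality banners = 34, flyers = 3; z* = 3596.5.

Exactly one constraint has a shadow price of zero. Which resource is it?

paper

press time: 188/188 (binding)
cutting: 213/213 (binding)
paper: 117/137 (slack 20)
By complementary slackness, a constraint with positive slack has shadow price 0 → paper.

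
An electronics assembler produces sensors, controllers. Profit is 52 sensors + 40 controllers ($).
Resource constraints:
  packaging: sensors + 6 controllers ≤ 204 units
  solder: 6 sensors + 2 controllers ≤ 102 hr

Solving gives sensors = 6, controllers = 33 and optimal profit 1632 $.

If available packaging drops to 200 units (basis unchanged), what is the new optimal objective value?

1616

Both packaging and solder are binding at x*.
From A_Bᵀ y = c: 1·y_packaging + 6·y_solder = 52; 6·y_packaging + 2·y_solder = 40.
This yields shadow prices y_packaging = 4, y_solder = 8.
Δz = y_packaging·Δb = 4 × (-4) = -16, so new z* = 1632 − 16 = 1616.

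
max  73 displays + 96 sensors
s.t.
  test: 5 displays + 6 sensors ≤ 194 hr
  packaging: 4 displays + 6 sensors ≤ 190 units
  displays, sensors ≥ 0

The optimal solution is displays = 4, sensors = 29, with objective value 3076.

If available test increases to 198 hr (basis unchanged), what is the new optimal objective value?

At the optimum: test uses 194 of 194 (binding); packaging uses 190 of 190 (binding).
From A_Bᵀ y = c: 5·y_test + 4·y_packaging = 73; 6·y_test + 6·y_packaging = 96.
Solving: y_test = 9, y_packaging = 7.
Δz = y_test·Δb = 9 × (4) = 36, so new z* = 3076 + 36 = 3112.

3112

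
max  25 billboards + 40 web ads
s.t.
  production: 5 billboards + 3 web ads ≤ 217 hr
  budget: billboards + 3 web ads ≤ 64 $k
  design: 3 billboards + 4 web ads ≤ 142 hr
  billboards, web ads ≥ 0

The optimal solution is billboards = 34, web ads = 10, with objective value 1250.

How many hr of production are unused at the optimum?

production used = 5·34 + 3·10 = 200; slack = 217 − 200 = 17.

17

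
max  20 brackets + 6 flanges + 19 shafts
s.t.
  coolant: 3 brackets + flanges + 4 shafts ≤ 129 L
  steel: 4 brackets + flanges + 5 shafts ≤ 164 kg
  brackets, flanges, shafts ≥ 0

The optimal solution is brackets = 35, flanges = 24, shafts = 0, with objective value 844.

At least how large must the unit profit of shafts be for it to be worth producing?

At the optimum: coolant uses 129 of 129 (binding); steel uses 164 of 164 (binding).
Dual feasibility on the basic columns requires 3·y_coolant + 4·y_steel = 20, 1·y_coolant + 1·y_steel = 6.
Solving: y_coolant = 4, y_steel = 2.
shafts enters the basis when its profit ≥ yᵀa₃ = 4·4 + 2·5 = 26.

26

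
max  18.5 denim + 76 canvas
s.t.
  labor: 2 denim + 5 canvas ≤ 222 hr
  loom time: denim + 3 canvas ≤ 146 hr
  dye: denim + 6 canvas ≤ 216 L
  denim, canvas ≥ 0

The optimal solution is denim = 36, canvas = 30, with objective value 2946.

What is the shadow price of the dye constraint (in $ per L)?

At the optimum: labor uses 222 of 222 (binding); loom time uses 126 of 146 (slack = 20); dye uses 216 of 216 (binding).
Since loom time is not tight, its dual is 0.
From A_Bᵀ y = c: 2·y_labor + 1·y_dye = 18.5; 5·y_labor + 6·y_dye = 76.
→ y_labor = 5 and y_dye = 8.5.
Shadow price of dye = 8.5.

8.5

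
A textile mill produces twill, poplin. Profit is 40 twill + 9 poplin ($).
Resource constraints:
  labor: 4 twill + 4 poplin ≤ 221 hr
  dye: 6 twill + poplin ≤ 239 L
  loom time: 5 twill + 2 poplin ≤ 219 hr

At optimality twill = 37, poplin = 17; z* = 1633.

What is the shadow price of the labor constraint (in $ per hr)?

0

At the optimum: labor uses 216 of 221 (slack = 5); dye uses 239 of 239 (binding); loom time uses 219 of 219 (binding).
By complementary slackness, y = 0 for the non-binding constraint.
From A_Bᵀ y = c: 6·y_dye + 5·y_loom time = 40; 1·y_dye + 2·y_loom time = 9.
→ y_dye = 5 and y_loom time = 2.
Shadow price of labor = 0.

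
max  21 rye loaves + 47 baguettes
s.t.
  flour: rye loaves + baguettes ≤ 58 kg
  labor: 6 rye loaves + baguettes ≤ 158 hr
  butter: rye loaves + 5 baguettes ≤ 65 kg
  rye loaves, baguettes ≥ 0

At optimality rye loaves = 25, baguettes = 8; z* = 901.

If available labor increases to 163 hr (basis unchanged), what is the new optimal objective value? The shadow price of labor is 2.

Δb = 5, so new z* = 901 + (2)·(5) = 901 + 10 = 911.

911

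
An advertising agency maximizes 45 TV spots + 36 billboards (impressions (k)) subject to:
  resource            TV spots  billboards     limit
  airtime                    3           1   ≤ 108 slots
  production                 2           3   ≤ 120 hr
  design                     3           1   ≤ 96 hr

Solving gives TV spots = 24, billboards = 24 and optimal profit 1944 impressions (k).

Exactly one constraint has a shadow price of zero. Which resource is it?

airtime: 96/108 (slack 12)
production: 120/120 (binding)
design: 96/96 (binding)
By complementary slackness, a constraint with positive slack has shadow price 0 → airtime.

airtime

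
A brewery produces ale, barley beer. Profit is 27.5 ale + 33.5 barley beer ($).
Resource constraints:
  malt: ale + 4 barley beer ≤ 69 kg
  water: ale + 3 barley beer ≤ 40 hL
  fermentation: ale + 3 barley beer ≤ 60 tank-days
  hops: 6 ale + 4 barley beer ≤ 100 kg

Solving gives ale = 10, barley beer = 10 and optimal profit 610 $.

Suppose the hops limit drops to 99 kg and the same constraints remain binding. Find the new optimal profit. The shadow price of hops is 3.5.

Δb = -1, so new z* = 610 + (3.5)·(-1) = 610 − 3.5 = 606.5.

606.5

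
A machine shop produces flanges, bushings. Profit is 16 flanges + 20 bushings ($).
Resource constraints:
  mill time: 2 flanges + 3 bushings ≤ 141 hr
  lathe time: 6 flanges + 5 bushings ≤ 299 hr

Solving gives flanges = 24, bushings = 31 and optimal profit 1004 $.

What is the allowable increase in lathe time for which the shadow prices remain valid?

Binding constraints: mill time, lathe time. The basis is B = [[2,3],[6,5]] with det -8.
Per unit increase in lathe time, x* moves by d = (0.375, -0.25).
The basis stays optimal until bushings reaches 0; allowable increase = 124 hr.

124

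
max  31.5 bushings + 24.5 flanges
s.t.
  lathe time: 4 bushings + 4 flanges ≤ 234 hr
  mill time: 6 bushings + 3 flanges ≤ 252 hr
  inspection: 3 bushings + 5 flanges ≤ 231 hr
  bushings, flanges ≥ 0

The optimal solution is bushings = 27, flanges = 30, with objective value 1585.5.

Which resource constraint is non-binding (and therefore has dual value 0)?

lathe time

lathe time: 228/234 (slack 6)
mill time: 252/252 (binding)
inspection: 231/231 (binding)
By complementary slackness, a constraint with positive slack has shadow price 0 → lathe time.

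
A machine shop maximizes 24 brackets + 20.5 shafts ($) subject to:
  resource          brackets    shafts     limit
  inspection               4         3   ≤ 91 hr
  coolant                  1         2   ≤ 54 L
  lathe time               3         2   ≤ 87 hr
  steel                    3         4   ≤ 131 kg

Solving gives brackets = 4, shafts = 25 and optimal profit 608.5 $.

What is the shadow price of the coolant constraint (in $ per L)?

At the optimum: inspection uses 91 of 91 (binding); coolant uses 54 of 54 (binding); lathe time uses 62 of 87 (slack = 25); steel uses 112 of 131 (slack = 19).
Slack constraints have shadow price 0 (complementary slackness).
The binding rows give the dual system: 4·y_inspection + 1·y_coolant = 24 and 3·y_inspection + 2·y_coolant = 20.5.
This yields shadow prices y_inspection = 5.5, y_coolant = 2.
Shadow price of coolant = 2.

2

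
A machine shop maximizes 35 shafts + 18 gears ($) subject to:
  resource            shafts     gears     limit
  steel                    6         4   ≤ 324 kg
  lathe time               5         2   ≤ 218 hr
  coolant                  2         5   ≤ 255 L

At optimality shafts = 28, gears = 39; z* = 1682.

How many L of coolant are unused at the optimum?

4

coolant used = 2·28 + 5·39 = 251; slack = 255 − 251 = 4.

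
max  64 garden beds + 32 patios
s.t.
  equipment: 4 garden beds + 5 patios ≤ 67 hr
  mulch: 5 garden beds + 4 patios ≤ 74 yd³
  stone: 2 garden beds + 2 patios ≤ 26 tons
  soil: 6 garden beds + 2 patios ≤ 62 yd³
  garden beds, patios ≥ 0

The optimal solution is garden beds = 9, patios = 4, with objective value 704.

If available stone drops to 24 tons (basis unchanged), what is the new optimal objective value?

Check each constraint at x*: equipment 56/67 (slack 11); mulch 61/74 (slack 13); stone 26/26 (tight); soil 62/62 (tight).
By complementary slackness, y = 0 for the non-binding constraints.
From A_Bᵀ y = c: 2·y_stone + 6·y_soil = 64; 2·y_stone + 2·y_soil = 32.
→ y_stone = 8 and y_soil = 8.
Δz = y_stone·Δb = 8 × (-2) = -16, so new z* = 704 − 16 = 688.

688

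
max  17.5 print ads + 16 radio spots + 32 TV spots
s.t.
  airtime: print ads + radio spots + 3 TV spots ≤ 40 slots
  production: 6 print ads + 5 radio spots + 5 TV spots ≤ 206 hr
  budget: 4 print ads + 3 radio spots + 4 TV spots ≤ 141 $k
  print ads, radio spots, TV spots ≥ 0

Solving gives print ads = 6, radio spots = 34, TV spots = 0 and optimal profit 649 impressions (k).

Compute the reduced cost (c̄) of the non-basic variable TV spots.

At the optimum: airtime uses 40 of 40 (binding); production uses 206 of 206 (binding); budget uses 126 of 141 (slack = 15).
Since budget is not tight, its dual is 0.
From A_Bᵀ y = c: 1·y_airtime + 6·y_production = 17.5; 1·y_airtime + 5·y_production = 16.
Solving: y_airtime = 8.5, y_production = 1.5.
Reduced cost of TV spots: c₃ − yᵀa₃ = 32 − (8.5·3 + 1.5·5) = 32 − 33 = -1.

-1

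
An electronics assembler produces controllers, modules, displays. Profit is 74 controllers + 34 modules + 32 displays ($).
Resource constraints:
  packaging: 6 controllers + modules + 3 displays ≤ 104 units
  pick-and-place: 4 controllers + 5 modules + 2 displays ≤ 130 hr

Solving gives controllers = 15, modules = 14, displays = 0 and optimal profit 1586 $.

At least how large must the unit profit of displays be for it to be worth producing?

At the optimum: packaging uses 104 of 104 (binding); pick-and-place uses 130 of 130 (binding).
From A_Bᵀ y = c: 6·y_packaging + 4·y_pick-and-place = 74; 1·y_packaging + 5·y_pick-and-place = 34.
This yields shadow prices y_packaging = 9, y_pick-and-place = 5.
displays enters the basis when its profit ≥ yᵀa₃ = 9·3 + 5·2 = 37.

37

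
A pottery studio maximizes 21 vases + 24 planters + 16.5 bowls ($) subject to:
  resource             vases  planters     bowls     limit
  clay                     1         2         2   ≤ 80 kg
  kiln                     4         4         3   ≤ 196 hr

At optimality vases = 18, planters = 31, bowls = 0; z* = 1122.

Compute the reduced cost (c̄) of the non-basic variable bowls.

Both clay and kiln are binding at x*.
The binding rows give the dual system: 1·y_clay + 4·y_kiln = 21 and 2·y_clay + 4·y_kiln = 24.
→ y_clay = 3 and y_kiln = 4.5.
Reduced cost of bowls: c₃ − yᵀa₃ = 16.5 − (3·2 + 4.5·3) = 16.5 − 19.5 = -3.

-3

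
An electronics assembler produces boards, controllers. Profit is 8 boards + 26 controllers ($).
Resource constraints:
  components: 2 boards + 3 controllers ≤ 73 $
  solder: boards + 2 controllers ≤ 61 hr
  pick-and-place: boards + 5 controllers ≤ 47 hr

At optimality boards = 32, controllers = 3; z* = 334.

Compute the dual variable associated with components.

2

Check each constraint at x*: components 73/73 (tight); solder 38/61 (slack 23); pick-and-place 47/47 (tight).
Slack constraints have shadow price 0 (complementary slackness).
From A_Bᵀ y = c: 2·y_components + 1·y_pick-and-place = 8; 3·y_components + 5·y_pick-and-place = 26.
→ y_components = 2 and y_pick-and-place = 4.
Shadow price of components = 2.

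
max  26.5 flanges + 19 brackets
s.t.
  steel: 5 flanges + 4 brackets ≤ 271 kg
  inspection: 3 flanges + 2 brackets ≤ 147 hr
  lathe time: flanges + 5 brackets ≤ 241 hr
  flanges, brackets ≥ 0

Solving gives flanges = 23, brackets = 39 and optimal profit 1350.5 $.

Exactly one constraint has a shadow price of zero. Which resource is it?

lathe time

steel: 271/271 (binding)
inspection: 147/147 (binding)
lathe time: 218/241 (slack 23)
By complementary slackness, a constraint with positive slack has shadow price 0 → lathe time.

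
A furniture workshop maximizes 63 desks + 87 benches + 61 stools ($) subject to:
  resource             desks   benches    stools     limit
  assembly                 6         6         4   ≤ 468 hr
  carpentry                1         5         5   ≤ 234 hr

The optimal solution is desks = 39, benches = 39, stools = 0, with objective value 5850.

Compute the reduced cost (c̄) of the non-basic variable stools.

-7

At the optimum: assembly uses 468 of 468 (binding); carpentry uses 234 of 234 (binding).
Dual feasibility on the basic columns requires 6·y_assembly + 1·y_carpentry = 63, 6·y_assembly + 5·y_carpentry = 87.
This yields shadow prices y_assembly = 9.5, y_carpentry = 6.
Reduced cost of stools: c₃ − yᵀa₃ = 61 − (9.5·4 + 6·5) = 61 − 68 = -7.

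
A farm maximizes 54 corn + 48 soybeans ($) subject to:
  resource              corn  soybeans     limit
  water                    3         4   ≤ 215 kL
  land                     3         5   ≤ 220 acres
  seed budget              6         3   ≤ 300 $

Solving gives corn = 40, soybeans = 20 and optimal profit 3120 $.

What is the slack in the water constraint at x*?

15

water used = 3·40 + 4·20 = 200; slack = 215 − 200 = 15.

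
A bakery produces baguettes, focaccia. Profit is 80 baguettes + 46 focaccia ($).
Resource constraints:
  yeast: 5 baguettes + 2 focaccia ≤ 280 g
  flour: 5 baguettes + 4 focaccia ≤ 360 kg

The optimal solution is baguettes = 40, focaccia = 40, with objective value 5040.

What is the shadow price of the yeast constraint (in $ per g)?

9

At the optimum: yeast uses 280 of 280 (binding); flour uses 360 of 360 (binding).
The binding rows give the dual system: 5·y_yeast + 5·y_flour = 80 and 2·y_yeast + 4·y_flour = 46.
Solving: y_yeast = 9, y_flour = 7.
Shadow price of yeast = 9.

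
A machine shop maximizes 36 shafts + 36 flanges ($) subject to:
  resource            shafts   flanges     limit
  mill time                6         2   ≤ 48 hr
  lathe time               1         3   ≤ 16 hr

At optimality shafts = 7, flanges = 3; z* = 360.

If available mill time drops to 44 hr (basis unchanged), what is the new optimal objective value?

342

At the optimum: mill time uses 48 of 48 (binding); lathe time uses 16 of 16 (binding).
The binding rows give the dual system: 6·y_mill time + 1·y_lathe time = 36 and 2·y_mill time + 3·y_lathe time = 36.
This yields shadow prices y_mill time = 4.5, y_lathe time = 9.
Δz = y_mill time·Δb = 4.5 × (-4) = -18, so new z* = 360 − 18 = 342.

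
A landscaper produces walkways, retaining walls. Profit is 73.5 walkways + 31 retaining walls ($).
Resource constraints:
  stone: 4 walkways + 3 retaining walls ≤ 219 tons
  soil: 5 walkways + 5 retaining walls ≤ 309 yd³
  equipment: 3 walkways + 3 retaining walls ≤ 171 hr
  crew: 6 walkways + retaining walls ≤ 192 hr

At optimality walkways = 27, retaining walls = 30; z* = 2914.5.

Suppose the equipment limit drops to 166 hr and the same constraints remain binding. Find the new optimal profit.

2877

At the optimum: stone uses 198 of 219 (slack = 21); soil uses 285 of 309 (slack = 24); equipment uses 171 of 171 (binding); crew uses 192 of 192 (binding).
Since stone, soil are not tight, their duals are 0.
Dual feasibility on the basic columns requires 3·y_equipment + 6·y_crew = 73.5, 3·y_equipment + 1·y_crew = 31.
Solving: y_equipment = 7.5, y_crew = 8.5.
Δz = y_equipment·Δb = 7.5 × (-5) = -37.5, so new z* = 2914.5 − 37.5 = 2877.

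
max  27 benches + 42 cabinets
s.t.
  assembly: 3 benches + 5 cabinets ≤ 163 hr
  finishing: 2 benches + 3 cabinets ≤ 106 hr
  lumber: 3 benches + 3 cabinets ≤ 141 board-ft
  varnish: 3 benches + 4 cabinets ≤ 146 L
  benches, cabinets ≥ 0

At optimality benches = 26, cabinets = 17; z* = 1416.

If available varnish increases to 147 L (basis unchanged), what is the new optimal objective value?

1419

At the optimum: assembly uses 163 of 163 (binding); finishing uses 103 of 106 (slack = 3); lumber uses 129 of 141 (slack = 12); varnish uses 146 of 146 (binding).
By complementary slackness, y = 0 for the non-binding constraints.
Dual feasibility on the basic columns requires 3·y_assembly + 3·y_varnish = 27, 5·y_assembly + 4·y_varnish = 42.
This yields shadow prices y_assembly = 6, y_varnish = 3.
Δz = y_varnish·Δb = 3 × (1) = 3, so new z* = 1416 + 3 = 1419.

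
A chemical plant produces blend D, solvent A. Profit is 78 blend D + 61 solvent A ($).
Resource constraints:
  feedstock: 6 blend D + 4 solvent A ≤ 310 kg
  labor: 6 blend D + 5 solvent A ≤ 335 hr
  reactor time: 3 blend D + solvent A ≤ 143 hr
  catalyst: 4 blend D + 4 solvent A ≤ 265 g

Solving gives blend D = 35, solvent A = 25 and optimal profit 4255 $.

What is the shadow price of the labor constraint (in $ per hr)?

9

At the optimum: feedstock uses 310 of 310 (binding); labor uses 335 of 335 (binding); reactor time uses 130 of 143 (slack = 13); catalyst uses 240 of 265 (slack = 25).
Since reactor time, catalyst are not tight, their duals are 0.
Dual feasibility on the basic columns requires 6·y_feedstock + 6·y_labor = 78, 4·y_feedstock + 5·y_labor = 61.
Solving: y_feedstock = 4, y_labor = 9.
Shadow price of labor = 9.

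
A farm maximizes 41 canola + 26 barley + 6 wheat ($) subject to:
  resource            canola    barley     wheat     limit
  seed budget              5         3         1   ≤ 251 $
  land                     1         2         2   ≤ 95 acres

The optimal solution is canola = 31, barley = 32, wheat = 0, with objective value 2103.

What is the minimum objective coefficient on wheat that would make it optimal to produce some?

Both seed budget and land are binding at x*.
From A_Bᵀ y = c: 5·y_seed budget + 1·y_land = 41; 3·y_seed budget + 2·y_land = 26.
Solving: y_seed budget = 8, y_land = 1.
wheat enters the basis when its profit ≥ yᵀa₃ = 8·1 + 1·2 = 10.

10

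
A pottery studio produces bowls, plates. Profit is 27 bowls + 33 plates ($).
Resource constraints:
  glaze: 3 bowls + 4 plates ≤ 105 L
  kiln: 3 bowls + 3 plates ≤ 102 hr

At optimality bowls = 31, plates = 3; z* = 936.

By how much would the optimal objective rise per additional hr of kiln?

At the optimum: glaze uses 105 of 105 (binding); kiln uses 102 of 102 (binding).
The binding rows give the dual system: 3·y_glaze + 3·y_kiln = 27 and 4·y_glaze + 3·y_kiln = 33.
This yields shadow prices y_glaze = 6, y_kiln = 3.
Shadow price of kiln = 3.

3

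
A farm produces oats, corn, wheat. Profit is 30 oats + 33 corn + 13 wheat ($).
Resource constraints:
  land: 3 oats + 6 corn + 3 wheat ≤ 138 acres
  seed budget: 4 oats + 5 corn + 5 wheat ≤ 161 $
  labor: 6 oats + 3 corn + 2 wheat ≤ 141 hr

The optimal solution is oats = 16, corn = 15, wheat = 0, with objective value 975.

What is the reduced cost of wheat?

Binding: land and labor. Non-binding: seed budget (22 unused).
By complementary slackness, y = 0 for the non-binding constraint.
The binding rows give the dual system: 3·y_land + 6·y_labor = 30 and 6·y_land + 3·y_labor = 33.
→ y_land = 4 and y_labor = 3.
Reduced cost of wheat: c₃ − yᵀa₃ = 13 − (4·3 + 3·2) = 13 − 18 = -5.

-5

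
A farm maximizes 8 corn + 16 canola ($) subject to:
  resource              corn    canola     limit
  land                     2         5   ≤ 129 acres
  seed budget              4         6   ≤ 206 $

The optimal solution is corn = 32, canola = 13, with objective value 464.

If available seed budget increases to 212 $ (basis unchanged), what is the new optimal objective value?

Both land and seed budget are binding at x*.
The binding rows give the dual system: 2·y_land + 4·y_seed budget = 8 and 5·y_land + 6·y_seed budget = 16.
Solving: y_land = 2, y_seed budget = 1.
Δz = y_seed budget·Δb = 1 × (6) = 6, so new z* = 464 + 6 = 470.

470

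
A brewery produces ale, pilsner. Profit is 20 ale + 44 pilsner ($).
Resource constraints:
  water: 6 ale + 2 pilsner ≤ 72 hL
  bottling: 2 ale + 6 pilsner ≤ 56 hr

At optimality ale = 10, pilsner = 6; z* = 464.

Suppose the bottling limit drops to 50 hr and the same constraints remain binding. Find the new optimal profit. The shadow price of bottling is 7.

Δb = -6, so new z* = 464 + (7)·(-6) = 464 − 42 = 422.

422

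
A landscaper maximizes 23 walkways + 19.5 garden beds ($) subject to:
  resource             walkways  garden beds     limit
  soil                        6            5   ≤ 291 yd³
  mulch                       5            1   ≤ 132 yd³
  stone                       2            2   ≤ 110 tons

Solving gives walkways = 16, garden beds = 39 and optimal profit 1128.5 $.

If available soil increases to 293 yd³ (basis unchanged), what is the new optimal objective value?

At the optimum: soil uses 291 of 291 (binding); mulch uses 119 of 132 (slack = 13); stone uses 110 of 110 (binding).
Since mulch is not tight, its dual is 0.
The binding rows give the dual system: 6·y_soil + 2·y_stone = 23 and 5·y_soil + 2·y_stone = 19.5.
This yields shadow prices y_soil = 3.5, y_stone = 1.
Δz = y_soil·Δb = 3.5 × (2) = 7, so new z* = 1128.5 + 7 = 1135.5.

1135.5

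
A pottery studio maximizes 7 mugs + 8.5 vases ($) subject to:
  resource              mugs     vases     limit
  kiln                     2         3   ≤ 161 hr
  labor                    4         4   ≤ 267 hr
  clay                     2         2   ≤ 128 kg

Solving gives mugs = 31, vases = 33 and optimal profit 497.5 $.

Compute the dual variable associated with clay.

Binding: kiln and clay. Non-binding: labor (11 unused).
Since labor is not tight, its dual is 0.
Dual feasibility on the basic columns requires 2·y_kiln + 2·y_clay = 7, 3·y_kiln + 2·y_clay = 8.5.
→ y_kiln = 1.5 and y_clay = 2.
Shadow price of clay = 2.

2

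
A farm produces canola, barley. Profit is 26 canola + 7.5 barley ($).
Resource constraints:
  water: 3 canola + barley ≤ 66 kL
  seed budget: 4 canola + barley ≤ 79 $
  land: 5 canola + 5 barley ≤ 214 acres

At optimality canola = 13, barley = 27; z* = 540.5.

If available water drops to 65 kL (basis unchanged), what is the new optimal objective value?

Check each constraint at x*: water 66/66 (tight); seed budget 79/79 (tight); land 200/214 (slack 14).
Since land is not tight, its dual is 0.
From A_Bᵀ y = c: 3·y_water + 4·y_seed budget = 26; 1·y_water + 1·y_seed budget = 7.5.
Solving: y_water = 4, y_seed budget = 3.5.
Δz = y_water·Δb = 4 × (-1) = -4, so new z* = 540.5 − 4 = 536.5.

536.5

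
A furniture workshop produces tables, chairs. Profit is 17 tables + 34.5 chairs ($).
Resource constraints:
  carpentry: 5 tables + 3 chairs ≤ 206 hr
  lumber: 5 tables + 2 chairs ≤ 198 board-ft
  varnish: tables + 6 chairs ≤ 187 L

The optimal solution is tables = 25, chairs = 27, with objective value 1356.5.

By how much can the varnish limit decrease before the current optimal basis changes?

Binding constraints: carpentry, varnish. The basis is B = [[5,3],[1,6]] with det 27.
Per unit decrease in varnish, x* moves by d = (0.1111, -0.1852).
The basis stays optimal until lumber becomes binding; allowable decrease = 102.6 L.

102.6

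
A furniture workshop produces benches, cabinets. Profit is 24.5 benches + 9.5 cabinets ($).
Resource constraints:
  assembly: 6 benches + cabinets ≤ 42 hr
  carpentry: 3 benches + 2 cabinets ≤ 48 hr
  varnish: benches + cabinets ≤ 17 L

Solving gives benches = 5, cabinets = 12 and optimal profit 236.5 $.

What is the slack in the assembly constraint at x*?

assembly used = 6·5 + 1·12 = 42; slack = 42 − 42 = 0.

0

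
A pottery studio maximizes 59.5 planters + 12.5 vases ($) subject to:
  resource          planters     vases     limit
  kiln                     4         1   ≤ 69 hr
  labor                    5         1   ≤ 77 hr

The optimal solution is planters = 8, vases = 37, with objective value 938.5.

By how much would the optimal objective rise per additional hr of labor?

9.5

Check each constraint at x*: kiln 69/69 (tight); labor 77/77 (tight).
The binding rows give the dual system: 4·y_kiln + 5·y_labor = 59.5 and 1·y_kiln + 1·y_labor = 12.5.
Solving: y_kiln = 3, y_labor = 9.5.
Shadow price of labor = 9.5.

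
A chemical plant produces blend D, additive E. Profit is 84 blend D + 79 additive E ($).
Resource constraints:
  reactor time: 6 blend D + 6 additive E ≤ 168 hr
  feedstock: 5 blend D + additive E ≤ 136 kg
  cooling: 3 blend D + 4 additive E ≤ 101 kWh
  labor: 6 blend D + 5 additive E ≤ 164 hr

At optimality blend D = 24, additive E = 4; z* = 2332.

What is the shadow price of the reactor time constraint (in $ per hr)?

9

Check each constraint at x*: reactor time 168/168 (tight); feedstock 124/136 (slack 12); cooling 88/101 (slack 13); labor 164/164 (tight).
By complementary slackness, y = 0 for the non-binding constraints.
Dual feasibility on the basic columns requires 6·y_reactor time + 6·y_labor = 84, 6·y_reactor time + 5·y_labor = 79.
→ y_reactor time = 9 and y_labor = 5.
Shadow price of reactor time = 9.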